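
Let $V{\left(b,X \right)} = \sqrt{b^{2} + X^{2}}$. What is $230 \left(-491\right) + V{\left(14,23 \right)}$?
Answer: $-112930 + 5 \sqrt{29} \approx -1.129 \cdot 10^{5}$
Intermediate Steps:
$V{\left(b,X \right)} = \sqrt{X^{2} + b^{2}}$
$230 \left(-491\right) + V{\left(14,23 \right)} = 230 \left(-491\right) + \sqrt{23^{2} + 14^{2}} = -112930 + \sqrt{529 + 196} = -112930 + \sqrt{725} = -112930 + 5 \sqrt{29}$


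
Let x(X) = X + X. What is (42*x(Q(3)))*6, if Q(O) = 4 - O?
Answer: 504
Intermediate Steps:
x(X) = 2*X
(42*x(Q(3)))*6 = (42*(2*(4 - 1*3)))*6 = (42*(2*(4 - 3)))*6 = (42*(2*1))*6 = (42*2)*6 = 84*6 = 504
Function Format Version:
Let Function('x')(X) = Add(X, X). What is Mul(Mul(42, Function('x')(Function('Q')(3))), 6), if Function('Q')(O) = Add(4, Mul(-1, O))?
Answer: 504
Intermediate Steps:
Function('x')(X) = Mul(2, X)
Mul(Mul(42, Function('x')(Function('Q')(3))), 6) = Mul(Mul(42, Mul(2, Add(4, Mul(-1, 3)))), 6) = Mul(Mul(42, Mul(2, Add(4, -3))), 6) = Mul(Mul(42, Mul(2, 1)), 6) = Mul(Mul(42, 2), 6) = Mul(84, 6) = 504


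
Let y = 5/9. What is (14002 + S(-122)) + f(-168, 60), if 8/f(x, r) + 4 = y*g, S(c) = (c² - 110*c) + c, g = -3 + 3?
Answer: 42182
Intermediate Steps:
g = 0
S(c) = c² - 109*c
y = 5/9 (y = 5*(⅑) = 5/9 ≈ 0.55556)
f(x, r) = -2 (f(x, r) = 8/(-4 + (5/9)*0) = 8/(-4 + 0) = 8/(-4) = 8*(-¼) = -2)
(14002 + S(-122)) + f(-168, 60) = (14002 - 122*(-109 - 122)) - 2 = (14002 - 122*(-231)) - 2 = (14002 + 28182) - 2 = 42184 - 2 = 42182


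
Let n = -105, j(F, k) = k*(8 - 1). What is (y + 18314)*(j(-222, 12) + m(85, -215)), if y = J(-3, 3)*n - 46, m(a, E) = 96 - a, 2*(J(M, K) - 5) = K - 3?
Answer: 1685585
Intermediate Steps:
j(F, k) = 7*k (j(F, k) = k*7 = 7*k)
J(M, K) = 7/2 + K/2 (J(M, K) = 5 + (K - 3)/2 = 5 + (-3 + K)/2 = 5 + (-3/2 + K/2) = 7/2 + K/2)
y = -571 (y = (7/2 + (1/2)*3)*(-105) - 46 = (7/2 + 3/2)*(-105) - 46 = 5*(-105) - 46 = -525 - 46 = -571)
(y + 18314)*(j(-222, 12) + m(85, -215)) = (-571 + 18314)*(7*12 + (96 - 1*85)) = 17743*(84 + (96 - 85)) = 17743*(84 + 11) = 17743*95 = 1685585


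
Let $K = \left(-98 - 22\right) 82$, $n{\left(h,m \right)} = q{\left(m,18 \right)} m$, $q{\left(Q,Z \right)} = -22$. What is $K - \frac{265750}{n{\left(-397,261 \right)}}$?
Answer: $- \frac{28117765}{2871} \approx -9793.7$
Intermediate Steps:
$n{\left(h,m \right)} = - 22 m$
$K = -9840$ ($K = \left(-120\right) 82 = -9840$)
$K - \frac{265750}{n{\left(-397,261 \right)}} = -9840 - \frac{265750}{\left(-22\right) 261} = -9840 - \frac{265750}{-5742} = -9840 - - \frac{132875}{2871} = -9840 + \frac{132875}{2871} = - \frac{28117765}{2871}$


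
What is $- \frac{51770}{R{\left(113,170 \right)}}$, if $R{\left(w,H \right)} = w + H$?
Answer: $- \frac{51770}{283} \approx -182.93$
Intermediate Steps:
$R{\left(w,H \right)} = H + w$
$- \frac{51770}{R{\left(113,170 \right)}} = - \frac{51770}{170 + 113} = - \frac{51770}{283}$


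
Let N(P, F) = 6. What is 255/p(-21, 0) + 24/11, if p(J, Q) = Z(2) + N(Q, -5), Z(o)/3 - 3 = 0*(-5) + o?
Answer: 1103/77 ≈ 14.325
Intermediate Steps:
Z(o) = 9 + 3*o (Z(o) = 9 + 3*(0*(-5) + o) = 9 + 3*(0 + o) = 9 + 3*o)
p(J, Q) = 21 (p(J, Q) = (9 + 3*2) + 6 = (9 + 6) + 6 = 15 + 6 = 21)
255/p(-21, 0) + 24/11 = 255/21 + 24/11 = 255*(1/21) + 24*(1/11) = 85/7 + 24/11 = 1103/77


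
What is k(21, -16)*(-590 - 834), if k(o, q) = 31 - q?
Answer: -66928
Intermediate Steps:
k(21, -16)*(-590 - 834) = (31 - 1*(-16))*(-590 - 834) = (31 + 16)*(-1424) = 47*(-1424) = -66928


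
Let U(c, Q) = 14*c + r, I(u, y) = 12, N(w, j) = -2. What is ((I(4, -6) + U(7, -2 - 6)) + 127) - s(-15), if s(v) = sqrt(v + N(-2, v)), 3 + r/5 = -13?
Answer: 157 - I*sqrt(17) ≈ 157.0 - 4.1231*I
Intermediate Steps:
r = -80 (r = -15 + 5*(-13) = -15 - 65 = -80)
s(v) = sqrt(-2 + v) (s(v) = sqrt(v - 2) = sqrt(-2 + v))
U(c, Q) = -80 + 14*c (U(c, Q) = 14*c - 80 = -80 + 14*c)
((I(4, -6) + U(7, -2 - 6)) + 127) - s(-15) = ((12 + (-80 + 14*7)) + 127) - sqrt(-2 - 15) = ((12 + (-80 + 98)) + 127) - sqrt(-17) = ((12 + 18) + 127) - I*sqrt(17) = (30 + 127) - I*sqrt(17) = 157 - I*sqrt(17)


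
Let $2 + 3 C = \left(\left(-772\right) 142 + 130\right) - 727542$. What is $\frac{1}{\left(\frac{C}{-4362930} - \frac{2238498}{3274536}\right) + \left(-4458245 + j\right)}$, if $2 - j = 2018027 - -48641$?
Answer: $- \frac{3571642837620}{23304653852451216241} \approx -1.5326 \cdot 10^{-7}$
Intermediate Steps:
$j = -2066666$ ($j = 2 - \left(2018027 - -48641\right) = 2 - \left(2018027 + 48641\right) = 2 - 2066668 = -2066666$)
$C = - \frac{837038}{3}$ ($C = - \frac{2}{3} + \frac{\left(\left(-772\right) 142 + 130\right) - 727542}{3} = - \frac{2}{3} + \frac{\left(-109624 + 130\right) - 727542}{3} = - \frac{2}{3} + \frac{-109494 - 727542}{3} = - \frac{2}{3} + \frac{1}{3} \left(-837036\right) = - \frac{2}{3} - 279012 = - \frac{837038}{3} \approx -2.7901 \cdot 10^{5}$)
$\frac{1}{\left(\frac{C}{-4362930} - \frac{2238498}{3274536}\right) + \left(-4458245 + j\right)} = \frac{1}{\left(- \frac{837038}{3 \left(-4362930\right)} - \frac{2238498}{3274536}\right) - 6524911} = \frac{1}{\left(\left(- \frac{837038}{3}\right) \left(- \frac{1}{4362930}\right) - \frac{373083}{545756}\right) - 6524911} = \frac{1}{\left(\frac{418519}{6544395} - \frac{373083}{545756}\right) - 6524911} = \frac{1}{- \frac{2213193264421}{3571642837620} - 6524911} = \frac{1}{- \frac{23304653852451216241}{3571642837620}} = - \frac{3571642837620}{23304653852451216241}$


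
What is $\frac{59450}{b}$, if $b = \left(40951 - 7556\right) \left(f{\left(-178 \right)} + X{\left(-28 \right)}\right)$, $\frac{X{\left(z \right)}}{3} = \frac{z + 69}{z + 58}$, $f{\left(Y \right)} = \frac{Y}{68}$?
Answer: $\frac{505325}{420777} \approx 1.2009$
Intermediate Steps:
$f{\left(Y \right)} = \frac{Y}{68}$ ($f{\left(Y \right)} = Y \frac{1}{68} = \frac{Y}{68}$)
$X{\left(z \right)} = \frac{3 \left(69 + z\right)}{58 + z}$ ($X{\left(z \right)} = 3 \frac{z + 69}{z + 58} = 3 \frac{69 + z}{58 + z} = \frac{3 \left(69 + z\right)}{58 + z}$)
$b = \frac{841554}{17}$ ($b = \left(40951 - 7556\right) \left(\frac{1}{68} \left(-178\right) + \frac{3 \left(69 - 28\right)}{58 - 28}\right) = 33395 \left(- \frac{89}{34} + 3 \cdot \frac{1}{30} \cdot 41\right) = 33395 \left(- \frac{89}{34} + \frac{41}{10}\right) = 33395 \cdot \frac{126}{85} = \frac{841554}{17} \approx 49503.0$)
$\frac{59450}{b} = \frac{59450}{\frac{841554}{17}} = 59450 \cdot \frac{17}{841554} = \frac{505325}{420777}$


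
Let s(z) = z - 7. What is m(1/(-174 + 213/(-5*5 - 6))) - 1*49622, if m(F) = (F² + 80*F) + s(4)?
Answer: -1560146936024/31438449 ≈ -49625.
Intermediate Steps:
s(z) = -7 + z
m(F) = -3 + F² + 80*F (m(F) = (F² + 80*F) + (-7 + 4) = (F² + 80*F) - 3 = -3 + F² + 80*F)
m(1/(-174 + 213/(-5*5 - 6))) - 1*49622 = (-3 + (1/(-174 + 213/(-5*5 - 6)))² + 80/(-174 + 213/(-5*5 - 6))) - 1*49622 = (-3 + (1/(-174 + 213/(-25 - 6)))² + 80/(-174 + 213/(-25 - 6))) - 49622 = (-3 + (1/(-174 + 213/(-31)))² + 80/(-174 + 213/(-31))) - 49622 = (-3 + (1/(-174 + 213*(-1/31)))² + 80/(-174 + 213*(-1/31))) - 49622 = (-3 + (1/(-174 - 213/31))² + 80/(-174 - 213/31)) - 49622 = (-3 + (1/(-5607/31))² + 80/(-5607/31)) - 49622 = (-3 + (-31/5607)² + 80*(-31/5607)) - 49622 = (-3 + 961/31438449 - 2480/5607) - 49622 = -108219746/31438449 - 49622 = -1560146936024/31438449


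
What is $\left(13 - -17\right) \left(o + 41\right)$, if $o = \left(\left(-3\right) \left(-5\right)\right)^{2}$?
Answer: $7980$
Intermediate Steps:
$o = 225$ ($o = 15^{2} = 225$)
$\left(13 - -17\right) \left(o + 41\right) = \left(13 - -17\right) \left(225 + 41\right) = \left(13 + 17\right) 266 = 30 \cdot 266 = 7980$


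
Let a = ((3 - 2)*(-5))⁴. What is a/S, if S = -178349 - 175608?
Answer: -625/353957 ≈ -0.0017658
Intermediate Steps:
a = 625 (a = (1*(-5))⁴ = (-5)⁴ = 625)
S = -353957
a/S = 625/(-353957) = 625*(-1/353957) = -625/353957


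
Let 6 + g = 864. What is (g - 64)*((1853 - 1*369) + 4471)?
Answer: 4728270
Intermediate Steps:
g = 858 (g = -6 + 864 = 858)
(g - 64)*((1853 - 1*369) + 4471) = (858 - 64)*((1853 - 1*369) + 4471) = 794*((1853 - 369) + 4471) = 794*(1484 + 4471) = 794*5955 = 4728270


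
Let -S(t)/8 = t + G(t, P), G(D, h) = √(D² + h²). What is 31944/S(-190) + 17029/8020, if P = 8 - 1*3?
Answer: -243364307/8020 - 67881*√5/5 ≈ -60702.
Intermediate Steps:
P = 5 (P = 8 - 3 = 5)
S(t) = -8*t - 8*√(25 + t²) (S(t) = -8*(t + √(t² + 5²)) = -8*(t + √(t² + 25)) = -8*(t + √(25 + t²)) = -8*t - 8*√(25 + t²))
31944/S(-190) + 17029/8020 = 31944/(-8*(-190) - 8*√(25 + (-190)²)) + 17029/8020 = 31944/(1520 - 8*√(25 + 36100)) + 17029*(1/8020) = 31944/(1520 - 680*√5) + 17029/8020 = 17029/8020 + 31944/(1520 - 680*√5)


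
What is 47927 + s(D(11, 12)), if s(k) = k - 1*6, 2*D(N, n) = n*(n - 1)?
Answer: 47987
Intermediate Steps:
D(N, n) = n*(-1 + n)/2 (D(N, n) = (n*(n - 1))/2 = (n*(-1 + n))/2 = n*(-1 + n)/2)
s(k) = -6 + k (s(k) = k - 6 = -6 + k)
47927 + s(D(11, 12)) = 47927 + (-6 + (1/2)*12*(-1 + 12)) = 47927 + (-6 + (1/2)*12*11) = 47927 + (-6 + 66) = 47927 + 60 = 47987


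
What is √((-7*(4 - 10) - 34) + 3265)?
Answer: √3273 ≈ 57.210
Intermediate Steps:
√((-7*(4 - 10) - 34) + 3265) = √((-7*(-6) - 34) + 3265) = √((42 - 34) + 3265) = √(8 + 3265) = √3273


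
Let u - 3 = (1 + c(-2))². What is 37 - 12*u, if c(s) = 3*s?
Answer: -299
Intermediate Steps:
u = 28 (u = 3 + (1 + 3*(-2))² = 3 + (1 - 6)² = 3 + (-5)² = 3 + 25 = 28)
37 - 12*u = 37 - 12*28 = 37 - 336 = -299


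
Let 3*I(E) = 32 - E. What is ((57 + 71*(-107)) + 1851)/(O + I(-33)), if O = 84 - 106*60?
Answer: 17067/18763 ≈ 0.90961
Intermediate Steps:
I(E) = 32/3 - E/3 (I(E) = (32 - E)/3 = 32/3 - E/3)
O = -6276 (O = 84 - 6360 = -6276)
((57 + 71*(-107)) + 1851)/(O + I(-33)) = ((57 + 71*(-107)) + 1851)/(-6276 + (32/3 - ⅓*(-33))) = ((57 - 7597) + 1851)/(-6276 + (32/3 + 11)) = (-7540 + 1851)/(-6276 + 65/3) = -5689/(-18763/3) = -5689*(-3/18763) = 17067/18763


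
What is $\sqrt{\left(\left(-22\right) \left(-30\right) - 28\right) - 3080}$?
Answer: $12 i \sqrt{17} \approx 49.477 i$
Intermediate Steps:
$\sqrt{\left(\left(-22\right) \left(-30\right) - 28\right) - 3080} = \sqrt{\left(660 - 28\right) - 3080} = \sqrt{632 - 3080} = \sqrt{-2448} = 12 i \sqrt{17}$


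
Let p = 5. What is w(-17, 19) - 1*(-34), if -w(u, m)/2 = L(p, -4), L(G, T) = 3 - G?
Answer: 38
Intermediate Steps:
w(u, m) = 4 (w(u, m) = -2*(3 - 1*5) = -2*(3 - 5) = -2*(-2) = 4)
w(-17, 19) - 1*(-34) = 4 - 1*(-34) = 4 + 34 = 38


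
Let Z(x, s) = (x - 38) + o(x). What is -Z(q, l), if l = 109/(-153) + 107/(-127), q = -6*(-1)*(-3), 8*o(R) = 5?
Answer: 443/8 ≈ 55.375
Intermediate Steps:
o(R) = 5/8 (o(R) = (⅛)*5 = 5/8)
q = -18 (q = 6*(-3) = -18)
l = -30214/19431 (l = 109*(-1/153) + 107*(-1/127) = -109/153 - 107/127 = -30214/19431 ≈ -1.5549)
Z(x, s) = -299/8 + x (Z(x, s) = (x - 38) + 5/8 = (-38 + x) + 5/8 = -299/8 + x)
-Z(q, l) = -(-299/8 - 18) = -1*(-443/8) = 443/8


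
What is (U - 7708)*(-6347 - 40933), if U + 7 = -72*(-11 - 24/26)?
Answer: 4214302800/13 ≈ 3.2418e+8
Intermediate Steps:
U = 11069/13 (U = -7 - 72*(-11 - 24/26) = -7 - 72*(-11 - 24*1/26) = -7 - 72*(-11 - 12/13) = -7 - 72*(-155/13) = -7 + 11160/13 = 11069/13 ≈ 851.46)
(U - 7708)*(-6347 - 40933) = (11069/13 - 7708)*(-6347 - 40933) = -89135/13*(-47280) = 4214302800/13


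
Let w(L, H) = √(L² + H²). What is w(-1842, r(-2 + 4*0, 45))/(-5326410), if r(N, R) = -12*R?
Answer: -√102349/887735 ≈ -0.00036038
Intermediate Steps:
w(L, H) = √(H² + L²)
w(-1842, r(-2 + 4*0, 45))/(-5326410) = √((-12*45)² + (-1842)²)/(-5326410) = √((-540)² + 3392964)*(-1/5326410) = √(291600 + 3392964)*(-1/5326410) = √3684564*(-1/5326410) = (6*√102349)*(-1/5326410) = -√102349/887735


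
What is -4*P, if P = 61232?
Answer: -244928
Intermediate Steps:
-4*P = -4*61232 = -244928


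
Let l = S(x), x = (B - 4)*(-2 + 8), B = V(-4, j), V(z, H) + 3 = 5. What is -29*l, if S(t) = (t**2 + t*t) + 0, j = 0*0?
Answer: -8352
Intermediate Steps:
j = 0
V(z, H) = 2 (V(z, H) = -3 + 5 = 2)
B = 2
x = -12 (x = (2 - 4)*(-2 + 8) = -2*6 = -12)
S(t) = 2*t**2 (S(t) = (t**2 + t**2) + 0 = 2*t**2 + 0 = 2*t**2)
l = 288 (l = 2*(-12)**2 = 2*144 = 288)
-29*l = -29*288 = -8352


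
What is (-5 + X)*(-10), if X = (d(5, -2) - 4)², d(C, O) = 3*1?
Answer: 40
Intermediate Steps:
d(C, O) = 3
X = 1 (X = (3 - 4)² = (-1)² = 1)
(-5 + X)*(-10) = (-5 + 1)*(-10) = -4*(-10) = 40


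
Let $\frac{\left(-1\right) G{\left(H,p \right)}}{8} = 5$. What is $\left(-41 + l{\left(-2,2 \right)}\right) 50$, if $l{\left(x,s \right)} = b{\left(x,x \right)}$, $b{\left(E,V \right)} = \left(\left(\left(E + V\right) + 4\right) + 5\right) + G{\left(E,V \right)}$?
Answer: $-3800$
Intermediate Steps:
$G{\left(H,p \right)} = -40$ ($G{\left(H,p \right)} = \left(-8\right) 5 = -40$)
$b{\left(E,V \right)} = -31 + E + V$ ($b{\left(E,V \right)} = \left(\left(\left(E + V\right) + 4\right) + 5\right) - 40 = \left(\left(4 + E + V\right) + 5\right) - 40 = \left(9 + E + V\right) - 40 = -31 + E + V$)
$l{\left(x,s \right)} = -31 + 2 x$ ($l{\left(x,s \right)} = -31 + x + x = -31 + 2 x$)
$\left(-41 + l{\left(-2,2 \right)}\right) 50 = \left(-41 + \left(-31 + 2 \left(-2\right)\right)\right) 50 = \left(-41 - 35\right) 50 = \left(-76\right) 50 = -3800$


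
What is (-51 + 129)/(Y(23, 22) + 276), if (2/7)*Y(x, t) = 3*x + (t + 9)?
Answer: 39/313 ≈ 0.12460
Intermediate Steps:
Y(x, t) = 63/2 + 7*t/2 + 21*x/2 (Y(x, t) = 7*(3*x + (t + 9))/2 = 7*(3*x + (9 + t))/2 = 7*(9 + t + 3*x)/2 = 63/2 + 7*t/2 + 21*x/2)
(-51 + 129)/(Y(23, 22) + 276) = (-51 + 129)/((63/2 + (7/2)*22 + (21/2)*23) + 276) = 78/((63/2 + 77 + 483/2) + 276) = 78/(350 + 276) = 78/626 = 78*(1/626) = 39/313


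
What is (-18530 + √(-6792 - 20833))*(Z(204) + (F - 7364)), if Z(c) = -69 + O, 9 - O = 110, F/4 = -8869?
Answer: 796975300 - 215050*I*√1105 ≈ 7.9698e+8 - 7.1486e+6*I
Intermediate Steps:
F = -35476 (F = 4*(-8869) = -35476)
O = -101 (O = 9 - 1*110 = 9 - 110 = -101)
Z(c) = -170 (Z(c) = -69 - 101 = -170)
(-18530 + √(-6792 - 20833))*(Z(204) + (F - 7364)) = (-18530 + √(-6792 - 20833))*(-170 + (-35476 - 7364)) = (-18530 + √(-27625))*(-170 - 42840) = (-18530 + 5*I*√1105)*(-43010) = 796975300 - 215050*I*√1105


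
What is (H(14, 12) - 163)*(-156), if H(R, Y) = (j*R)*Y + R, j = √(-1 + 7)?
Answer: 23244 - 26208*√6 ≈ -40952.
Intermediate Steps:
j = √6 ≈ 2.4495
H(R, Y) = R + R*Y*√6 (H(R, Y) = (√6*R)*Y + R = (R*√6)*Y + R = R*Y*√6 + R = R + R*Y*√6)
(H(14, 12) - 163)*(-156) = (14*(1 + 12*√6) - 163)*(-156) = ((14 + 168*√6) - 163)*(-156) = (-149 + 168*√6)*(-156) = 23244 - 26208*√6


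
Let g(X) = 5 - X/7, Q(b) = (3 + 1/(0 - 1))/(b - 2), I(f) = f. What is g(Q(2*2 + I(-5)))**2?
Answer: 11449/441 ≈ 25.961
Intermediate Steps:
Q(b) = 2/(-2 + b) (Q(b) = (3 + 1/(-1))/(-2 + b) = (3 - 1)/(-2 + b) = 2/(-2 + b))
g(X) = 5 - X/7
g(Q(2*2 + I(-5)))**2 = (5 - 2/(7*(-2 + (2*2 - 5))))**2 = (5 - 2/(7*(-2 + (4 - 5))))**2 = (5 - 2/(7*(-2 - 1)))**2 = (5 - 2/(7*(-3)))**2 = (5 - 2*(-1)/(7*3))**2 = (5 - 1/7*(-2/3))**2 = (5 + 2/21)**2 = (107/21)**2 = 11449/441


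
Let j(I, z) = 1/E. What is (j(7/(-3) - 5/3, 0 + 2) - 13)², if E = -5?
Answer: 4356/25 ≈ 174.24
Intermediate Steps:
j(I, z) = -⅕ (j(I, z) = 1/(-5) = -⅕)
(j(7/(-3) - 5/3, 0 + 2) - 13)² = (-⅕ - 13)² = (-66/5)² = 4356/25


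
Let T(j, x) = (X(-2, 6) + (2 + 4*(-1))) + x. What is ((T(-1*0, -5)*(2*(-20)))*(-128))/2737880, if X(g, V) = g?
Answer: -1152/68447 ≈ -0.016831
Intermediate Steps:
T(j, x) = -4 + x (T(j, x) = (-2 + (2 + 4*(-1))) + x = (-2 + (2 - 4)) + x = (-2 - 2) + x = -4 + x)
((T(-1*0, -5)*(2*(-20)))*(-128))/2737880 = (((-4 - 5)*(2*(-20)))*(-128))/2737880 = (-9*(-40)*(-128))*(1/2737880) = (360*(-128))*(1/2737880) = -46080*1/2737880 = -1152/68447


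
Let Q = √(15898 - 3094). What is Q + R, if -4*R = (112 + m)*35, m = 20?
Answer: -1155 + 2*√3201 ≈ -1041.8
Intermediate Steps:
Q = 2*√3201 (Q = √12804 = 2*√3201 ≈ 113.15)
R = -1155 (R = -(112 + 20)*35/4 = -33*35 = -¼*4620 = -1155)
Q + R = 2*√3201 - 1155 = -1155 + 2*√3201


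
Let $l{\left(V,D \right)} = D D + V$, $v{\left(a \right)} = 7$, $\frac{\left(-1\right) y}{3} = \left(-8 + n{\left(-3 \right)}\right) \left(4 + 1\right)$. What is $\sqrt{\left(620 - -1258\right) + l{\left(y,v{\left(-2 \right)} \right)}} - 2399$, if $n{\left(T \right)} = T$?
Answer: $-2399 + 2 \sqrt{523} \approx -2353.3$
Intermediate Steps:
$y = 165$ ($y = - 3 \left(-8 - 3\right) \left(4 + 1\right) = - 3 \left(\left(-11\right) 5\right) = \left(-3\right) \left(-55\right) = 165$)
$l{\left(V,D \right)} = V + D^{2}$ ($l{\left(V,D \right)} = D^{2} + V = V + D^{2}$)
$\sqrt{\left(620 - -1258\right) + l{\left(y,v{\left(-2 \right)} \right)}} - 2399 = \sqrt{\left(620 - -1258\right) + \left(165 + 7^{2}\right)} - 2399 = \sqrt{\left(620 + 1258\right) + \left(165 + 49\right)} - 2399 = \sqrt{1878 + 214} - 2399 = \sqrt{2092} - 2399 = 2 \sqrt{523} - 2399 = -2399 + 2 \sqrt{523}$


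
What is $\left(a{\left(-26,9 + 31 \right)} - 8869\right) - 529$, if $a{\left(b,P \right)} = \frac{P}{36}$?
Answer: $- \frac{84572}{9} \approx -9396.9$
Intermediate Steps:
$a{\left(b,P \right)} = \frac{P}{36}$ ($a{\left(b,P \right)} = P \frac{1}{36} = \frac{P}{36}$)
$\left(a{\left(-26,9 + 31 \right)} - 8869\right) - 529 = \left(\frac{9 + 31}{36} - 8869\right) - 529 = \left(\frac{1}{36} \cdot 40 - 8869\right) - 529 = \left(\frac{10}{9} - 8869\right) - 529 = - \frac{79811}{9} - 529 = - \frac{84572}{9}$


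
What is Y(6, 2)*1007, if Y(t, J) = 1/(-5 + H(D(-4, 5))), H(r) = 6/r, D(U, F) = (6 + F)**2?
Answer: -121847/599 ≈ -203.42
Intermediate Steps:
Y(t, J) = -121/599 (Y(t, J) = 1/(-5 + 6/((6 + 5)**2)) = 1/(-5 + 6/(11**2)) = 1/(-5 + 6/121) = 1/(-599/121) = -121/599)
Y(6, 2)*1007 = -121/599*1007 = -121847/599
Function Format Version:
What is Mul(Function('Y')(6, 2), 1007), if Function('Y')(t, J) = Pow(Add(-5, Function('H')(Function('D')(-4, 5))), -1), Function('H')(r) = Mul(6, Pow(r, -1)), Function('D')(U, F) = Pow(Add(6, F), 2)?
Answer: Rational(-121847, 599) ≈ -203.42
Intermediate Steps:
Function('Y')(t, J) = Rational(-121, 599) (Function('Y')(t, J) = Pow(Add(-5, Mul(6, Pow(Pow(Add(6, 5), 2), -1))), -1) = Pow(Add(-5, Mul(6, Pow(Pow(11, 2), -1))), -1) = Pow(Add(-5, Mul(6, Pow(121, -1))), -1) = Pow(Add(-5, Mul(6, Rational(1, 121))), -1) = Pow(Add(-5, Rational(6, 121)), -1) = Pow(Rational(-599, 121), -1) = Rational(-121, 599))
Mul(Function('Y')(6, 2), 1007) = Mul(Rational(-121, 599), 1007) = Rational(-121847, 599)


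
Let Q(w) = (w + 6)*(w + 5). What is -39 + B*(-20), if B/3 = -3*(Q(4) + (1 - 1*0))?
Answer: 16341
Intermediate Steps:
Q(w) = (5 + w)*(6 + w) (Q(w) = (6 + w)*(5 + w) = (5 + w)*(6 + w))
B = -819 (B = 3*(-3*((30 + 4² + 11*4) + (1 - 1*0))) = 3*(-3*((30 + 16 + 44) + (1 + 0))) = 3*(-3*(90 + 1)) = 3*(-3*91) = 3*(-273) = -819)
-39 + B*(-20) = -39 - 819*(-20) = -39 + 16380 = 16341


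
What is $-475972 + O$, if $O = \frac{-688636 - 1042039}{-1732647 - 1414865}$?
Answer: $- \frac{1498125850989}{3147512} \approx -4.7597 \cdot 10^{5}$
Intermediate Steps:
$O = \frac{1730675}{3147512}$ ($O = - \frac{1730675}{-3147512} = \left(-1730675\right) \left(- \frac{1}{3147512}\right) = \frac{1730675}{3147512} \approx 0.54986$)
$-475972 + O = -475972 + \frac{1730675}{3147512} = - \frac{1498125850989}{3147512}$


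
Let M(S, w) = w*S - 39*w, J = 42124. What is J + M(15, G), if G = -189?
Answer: 46660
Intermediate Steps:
M(S, w) = -39*w + S*w (M(S, w) = S*w - 39*w = -39*w + S*w)
J + M(15, G) = 42124 - 189*(-39 + 15) = 42124 - 189*(-24) = 42124 + 4536 = 46660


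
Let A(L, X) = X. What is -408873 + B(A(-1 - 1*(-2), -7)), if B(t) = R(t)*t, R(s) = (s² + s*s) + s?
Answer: -409510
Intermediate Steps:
R(s) = s + 2*s² (R(s) = (s² + s²) + s = 2*s² + s = s + 2*s²)
B(t) = t²*(1 + 2*t) (B(t) = (t*(1 + 2*t))*t = t²*(1 + 2*t))
-408873 + B(A(-1 - 1*(-2), -7)) = -408873 + (-7)²*(1 + 2*(-7)) = -408873 + 49*(1 - 14) = -408873 + 49*(-13) = -408873 - 637 = -409510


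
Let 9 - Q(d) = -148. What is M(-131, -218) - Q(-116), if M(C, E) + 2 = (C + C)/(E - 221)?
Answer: -69539/439 ≈ -158.40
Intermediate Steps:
M(C, E) = -2 + 2*C/(-221 + E) (M(C, E) = -2 + (C + C)/(E - 221) = -2 + (2*C)/(-221 + E) = -2 + 2*C/(-221 + E))
Q(d) = 157 (Q(d) = 9 - 1*(-148) = 9 + 148 = 157)
M(-131, -218) - Q(-116) = 2*(221 - 131 - 1*(-218))/(-221 - 218) - 1*157 = 2*(221 - 131 + 218)/(-439) - 157 = 2*(-1/439)*308 - 157 = -616/439 - 157 = -69539/439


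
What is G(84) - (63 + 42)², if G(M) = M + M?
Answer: -10857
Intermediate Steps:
G(M) = 2*M
G(84) - (63 + 42)² = 2*84 - (63 + 42)² = 168 - 1*105² = 168 - 1*11025 = 168 - 11025 = -10857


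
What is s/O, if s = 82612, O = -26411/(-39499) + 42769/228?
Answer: 39157096656/89229181 ≈ 438.84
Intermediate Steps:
O = 89229181/473988 (O = -26411*(-1/39499) + 42769*(1/228) = 26411/39499 + 2251/12 = 89229181/473988 ≈ 188.25)
s/O = 82612/(89229181/473988) = 82612*(473988/89229181) = 39157096656/89229181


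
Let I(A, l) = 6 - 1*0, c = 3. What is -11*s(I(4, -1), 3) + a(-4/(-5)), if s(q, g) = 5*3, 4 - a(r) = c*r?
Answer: -817/5 ≈ -163.40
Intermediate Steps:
I(A, l) = 6 (I(A, l) = 6 + 0 = 6)
a(r) = 4 - 3*r
s(q, g) = 15
-11*s(I(4, -1), 3) + a(-4/(-5)) = -11*15 + (4 - (-12)/(-5)) = -165 + (4 - (-12)*(-1)/5) = -165 + (4 - 3*⅘) = -165 + (4 - 12/5) = -165 + 8/5 = -817/5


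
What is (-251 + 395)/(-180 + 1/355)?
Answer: -51120/63899 ≈ -0.80001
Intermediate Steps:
(-251 + 395)/(-180 + 1/355) = 144/(-180 + 1/355) = 144/(-63899/355) = -355/63899*144 = -51120/63899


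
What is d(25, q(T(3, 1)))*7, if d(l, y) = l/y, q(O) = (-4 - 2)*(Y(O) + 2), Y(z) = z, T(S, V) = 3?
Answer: -35/6 ≈ -5.8333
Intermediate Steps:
q(O) = -12 - 6*O (q(O) = (-4 - 2)*(O + 2) = -6*(2 + O) = -12 - 6*O)
d(25, q(T(3, 1)))*7 = (25/(-12 - 6*3))*7 = (25/(-12 - 18))*7 = (25/(-30))*7 = (25*(-1/30))*7 = -⅚*7 = -35/6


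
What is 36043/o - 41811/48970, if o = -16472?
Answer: -1226868251/403316920 ≈ -3.0419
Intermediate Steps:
36043/o - 41811/48970 = 36043/(-16472) - 41811/48970 = 36043*(-1/16472) - 41811*1/48970 = -36043/16472 - 41811/48970 = -1226868251/403316920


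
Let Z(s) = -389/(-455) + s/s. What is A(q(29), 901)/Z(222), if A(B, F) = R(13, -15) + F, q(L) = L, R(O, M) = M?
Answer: 201565/422 ≈ 477.64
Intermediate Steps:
Z(s) = 844/455 (Z(s) = -389*(-1/455) + 1 = 389/455 + 1 = 844/455)
A(B, F) = -15 + F
A(q(29), 901)/Z(222) = (-15 + 901)/(844/455) = 886*(455/844) = 201565/422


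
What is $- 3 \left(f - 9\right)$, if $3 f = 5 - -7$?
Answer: $15$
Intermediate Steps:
$f = 4$ ($f = \frac{5 - -7}{3} = \frac{5 + 7}{3} = \frac{1}{3} \cdot 12 = 4$)
$- 3 \left(f - 9\right) = - 3 \left(4 - 9\right) = \left(-3\right) \left(-5\right) = 15$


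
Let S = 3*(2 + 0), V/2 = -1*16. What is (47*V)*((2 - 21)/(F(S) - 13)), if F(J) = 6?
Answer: -28576/7 ≈ -4082.3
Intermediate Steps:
V = -32 (V = 2*(-1*16) = 2*(-16) = -32)
S = 6 (S = 3*2 = 6)
(47*V)*((2 - 21)/(F(S) - 13)) = (47*(-32))*((2 - 21)/(6 - 13)) = -(-28576)/(-7) = -(-28576)*(-1)/7 = -1504*19/7 = -28576/7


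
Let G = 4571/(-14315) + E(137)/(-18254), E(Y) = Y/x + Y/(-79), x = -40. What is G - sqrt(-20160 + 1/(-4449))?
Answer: -7526684857/23592199760 - I*sqrt(399039000609)/4449 ≈ -0.31903 - 141.99*I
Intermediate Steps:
E(Y) = -119*Y/3160 (E(Y) = Y/(-40) + Y/(-79) = Y*(-1/40) + Y*(-1/79) = -Y/40 - Y/79 = -119*Y/3160)
G = -7526684857/23592199760 (G = 4571/(-14315) - 119/3160*137/(-18254) = 4571*(-1/14315) - 16303/3160*(-1/18254) = -653/2045 + 16303/57682640 = -7526684857/23592199760 ≈ -0.31903)
G - sqrt(-20160 + 1/(-4449)) = -7526684857/23592199760 - sqrt(-20160 + 1/(-4449)) = -7526684857/23592199760 - sqrt(-20160 - 1/4449) = -7526684857/23592199760 - sqrt(-89691841/4449) = -7526684857/23592199760 - I*sqrt(399039000609)/4449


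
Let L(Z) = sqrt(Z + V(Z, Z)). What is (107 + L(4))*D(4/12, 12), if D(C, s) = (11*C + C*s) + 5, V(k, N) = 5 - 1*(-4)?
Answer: 4066/3 + 38*sqrt(13)/3 ≈ 1401.0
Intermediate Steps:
V(k, N) = 9 (V(k, N) = 5 + 4 = 9)
L(Z) = sqrt(9 + Z) (L(Z) = sqrt(Z + 9) = sqrt(9 + Z))
D(C, s) = 5 + 11*C + C*s
(107 + L(4))*D(4/12, 12) = (107 + sqrt(9 + 4))*(5 + 11*(4/12) + (4/12)*12) = (107 + sqrt(13))*(5 + 11*(4*(1/12)) + (4*(1/12))*12) = (107 + sqrt(13))*(5 + 11*(1/3) + (1/3)*12) = (107 + sqrt(13))*(5 + 11/3 + 4) = (107 + sqrt(13))*(38/3) = 4066/3 + 38*sqrt(13)/3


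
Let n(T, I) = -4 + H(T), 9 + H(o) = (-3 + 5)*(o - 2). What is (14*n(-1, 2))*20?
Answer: -5320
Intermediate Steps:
H(o) = -13 + 2*o (H(o) = -9 + (-3 + 5)*(o - 2) = -9 + 2*(-2 + o) = -9 + (-4 + 2*o) = -13 + 2*o)
n(T, I) = -17 + 2*T (n(T, I) = -4 + (-13 + 2*T) = -17 + 2*T)
(14*n(-1, 2))*20 = (14*(-17 + 2*(-1)))*20 = (14*(-17 - 2))*20 = (14*(-19))*20 = -266*20 = -5320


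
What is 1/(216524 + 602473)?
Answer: 1/818997 ≈ 1.2210e-6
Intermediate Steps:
1/(216524 + 602473) = 1/818997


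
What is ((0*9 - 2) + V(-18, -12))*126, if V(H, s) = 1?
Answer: -126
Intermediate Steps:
((0*9 - 2) + V(-18, -12))*126 = ((0*9 - 2) + 1)*126 = ((0 - 2) + 1)*126 = (-2 + 1)*126 = -1*126 = -126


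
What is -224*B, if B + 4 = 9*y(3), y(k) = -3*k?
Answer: 19040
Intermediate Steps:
B = -85 (B = -4 + 9*(-3*3) = -4 + 9*(-9) = -4 - 81 = -85)
-224*B = -224*(-85) = 19040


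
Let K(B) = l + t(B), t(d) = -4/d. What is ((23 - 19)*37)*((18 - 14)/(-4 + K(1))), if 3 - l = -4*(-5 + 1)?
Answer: -592/21 ≈ -28.190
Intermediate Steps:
l = -13 (l = 3 - (-4)*(-5 + 1) = 3 - (-4)*(-4) = 3 - 1*16 = 3 - 16 = -13)
K(B) = -13 - 4/B
((23 - 19)*37)*((18 - 14)/(-4 + K(1))) = ((23 - 19)*37)*((18 - 14)/(-4 + (-13 - 4/1))) = (4*37)*(4/(-4 + (-13 - 4*1))) = 148*(4/(-4 + (-13 - 4))) = 148*(4/(-4 - 17)) = 148*(4/(-21)) = 148*(4*(-1/21)) = 148*(-4/21) = -592/21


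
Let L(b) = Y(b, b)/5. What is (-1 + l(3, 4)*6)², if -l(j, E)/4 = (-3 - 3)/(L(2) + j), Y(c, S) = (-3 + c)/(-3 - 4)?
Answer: 6086089/2809 ≈ 2166.6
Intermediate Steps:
Y(c, S) = 3/7 - c/7 (Y(c, S) = (-3 + c)/(-7) = (-3 + c)*(-⅐) = 3/7 - c/7)
L(b) = 3/35 - b/35 (L(b) = (3/7 - b/7)/5 = (3/7 - b/7)*(⅕) = 3/35 - b/35)
l(j, E) = 24/(1/35 + j) (l(j, E) = -4*(-3 - 3)/((3/35 - 1/35*2) + j) = -(-24)/((3/35 - 2/35) + j) = -(-24)/(1/35 + j) = 24/(1/35 + j))
(-1 + l(3, 4)*6)² = (-1 + (840/(1 + 35*3))*6)² = (-1 + (840/(1 + 105))*6)² = (-1 + (840/106)*6)² = (-1 + (840*(1/106))*6)² = (-1 + (420/53)*6)² = (-1 + 2520/53)² = (2467/53)² = 6086089/2809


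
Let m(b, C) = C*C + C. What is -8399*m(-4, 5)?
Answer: -251970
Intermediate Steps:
m(b, C) = C + C**2 (m(b, C) = C**2 + C = C + C**2)
-8399*m(-4, 5) = -41995*(1 + 5) = -41995*6 = -8399*30 = -251970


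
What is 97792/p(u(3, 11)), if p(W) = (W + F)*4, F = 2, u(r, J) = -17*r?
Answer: -24448/49 ≈ -498.94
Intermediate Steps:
p(W) = 8 + 4*W (p(W) = (W + 2)*4 = (2 + W)*4 = 8 + 4*W)
97792/p(u(3, 11)) = 97792/(8 + 4*(-17*3)) = 97792/(8 + 4*(-51)) = 97792/(8 - 204) = 97792/(-196) = 97792*(-1/196) = -24448/49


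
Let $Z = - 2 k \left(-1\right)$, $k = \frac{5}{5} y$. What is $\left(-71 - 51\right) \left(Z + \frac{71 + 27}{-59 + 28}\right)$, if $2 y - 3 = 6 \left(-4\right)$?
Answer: $\frac{91378}{31} \approx 2947.7$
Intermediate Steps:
$y = - \frac{21}{2}$ ($y = \frac{3}{2} + \frac{6 \left(-4\right)}{2} = \frac{3}{2} + \frac{1}{2} \left(-24\right) = \frac{3}{2} - 12 = - \frac{21}{2} \approx -10.5$)
$k = - \frac{21}{2}$ ($k = \frac{5}{5} \left(- \frac{21}{2}\right) = 5 \cdot \frac{1}{5} \left(- \frac{21}{2}\right) = 1 \left(- \frac{21}{2}\right) = - \frac{21}{2} \approx -10.5$)
$Z = -21$ ($Z = \left(-2\right) \left(- \frac{21}{2}\right) \left(-1\right) = 21 \left(-1\right) = -21$)
$\left(-71 - 51\right) \left(Z + \frac{71 + 27}{-59 + 28}\right) = \left(-71 - 51\right) \left(-21 + \frac{71 + 27}{-59 + 28}\right) = \left(-71 - 51\right) \left(-21 + \frac{98}{-31}\right) = - 122 \left(-21 + 98 \left(- \frac{1}{31}\right)\right) = - 122 \left(-21 - \frac{98}{31}\right) = \left(-122\right) \left(- \frac{749}{31}\right) = \frac{91378}{31}$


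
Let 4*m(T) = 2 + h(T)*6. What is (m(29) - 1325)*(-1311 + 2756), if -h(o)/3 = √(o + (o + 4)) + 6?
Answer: -3905835/2 - 13005*√62/2 ≈ -2.0041e+6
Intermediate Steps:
h(o) = -18 - 3*√(4 + 2*o) (h(o) = -3*(√(o + (o + 4)) + 6) = -3*(√(o + (4 + o)) + 6) = -3*(√(4 + 2*o) + 6) = -3*(6 + √(4 + 2*o)) = -18 - 3*√(4 + 2*o))
m(T) = -53/2 - 9*√(4 + 2*T)/2 (m(T) = (2 + (-18 - 3*√(4 + 2*T))*6)/4 = (2 + (-108 - 18*√(4 + 2*T)))/4 = (-106 - 18*√(4 + 2*T))/4 = -53/2 - 9*√(4 + 2*T)/2)
(m(29) - 1325)*(-1311 + 2756) = ((-53/2 - 9*√(4 + 2*29)/2) - 1325)*(-1311 + 2756) = ((-53/2 - 9*√(4 + 58)/2) - 1325)*1445 = ((-53/2 - 9*√62/2) - 1325)*1445 = (-2703/2 - 9*√62/2)*1445 = -3905835/2 - 13005*√62/2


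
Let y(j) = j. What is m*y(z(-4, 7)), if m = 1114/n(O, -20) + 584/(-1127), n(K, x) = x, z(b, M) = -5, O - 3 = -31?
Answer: 633579/2254 ≈ 281.09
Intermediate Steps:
O = -28 (O = 3 - 31 = -28)
m = -633579/11270 (m = 1114/(-20) + 584/(-1127) = 1114*(-1/20) + 584*(-1/1127) = -557/10 - 584/1127 = -633579/11270 ≈ -56.218)
m*y(z(-4, 7)) = -633579/11270*(-5) = 633579/2254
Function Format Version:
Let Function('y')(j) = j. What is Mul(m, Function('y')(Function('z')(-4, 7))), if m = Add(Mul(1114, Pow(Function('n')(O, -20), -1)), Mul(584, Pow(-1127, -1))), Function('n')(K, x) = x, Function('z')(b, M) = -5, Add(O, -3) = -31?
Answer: Rational(633579, 2254) ≈ 281.09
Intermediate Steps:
O = -28 (O = Add(3, -31) = -28)
m = Rational(-633579, 11270) (m = Add(Mul(1114, Pow(-20, -1)), Mul(584, Pow(-1127, -1))) = Add(Mul(1114, Rational(-1, 20)), Mul(584, Rational(-1, 1127))) = Add(Rational(-557, 10), Rational(-584, 1127)) = Rational(-633579, 11270) ≈ -56.218)
Mul(m, Function('y')(Function('z')(-4, 7))) = Mul(Rational(-633579, 11270), -5) = Rational(633579, 2254)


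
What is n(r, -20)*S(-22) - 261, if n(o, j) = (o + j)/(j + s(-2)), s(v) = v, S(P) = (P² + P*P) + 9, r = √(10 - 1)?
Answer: 10867/22 ≈ 493.95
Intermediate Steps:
r = 3 (r = √9 = 3)
S(P) = 9 + 2*P² (S(P) = (P² + P²) + 9 = 2*P² + 9 = 9 + 2*P²)
n(o, j) = (j + o)/(-2 + j) (n(o, j) = (o + j)/(j - 2) = (j + o)/(-2 + j))
n(r, -20)*S(-22) - 261 = ((-20 + 3)/(-2 - 20))*(9 + 2*(-22)²) - 261 = (-17/(-22))*(9 + 2*484) - 261 = (-1/22*(-17))*(9 + 968) - 261 = (17/22)*977 - 261 = 16609/22 - 261 = 10867/22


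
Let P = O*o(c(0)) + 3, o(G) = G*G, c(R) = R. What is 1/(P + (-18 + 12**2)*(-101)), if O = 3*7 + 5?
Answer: -1/12723 ≈ -7.8598e-5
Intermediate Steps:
o(G) = G**2
O = 26 (O = 21 + 5 = 26)
P = 3 (P = 26*0**2 + 3 = 26*0 + 3 = 0 + 3 = 3)
1/(P + (-18 + 12**2)*(-101)) = 1/(3 + (-18 + 12**2)*(-101)) = 1/(3 + (-18 + 144)*(-101)) = 1/(3 + 126*(-101)) = 1/(3 - 12726) = 1/(-12723) = -1/12723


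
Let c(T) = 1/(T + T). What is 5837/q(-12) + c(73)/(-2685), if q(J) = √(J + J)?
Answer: -1/392010 - 5837*I*√6/12 ≈ -2.551e-6 - 1191.5*I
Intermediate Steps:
c(T) = 1/(2*T)
q(J) = √2*√J (q(J) = √(2*J) = √2*√J)
5837/q(-12) + c(73)/(-2685) = 5837/((√2*√(-12))) + ((½)/73)/(-2685) = 5837/((√2*(2*I*√3))) + ((½)*(1/73))*(-1/2685) = 5837/((2*I*√6)) + (1/146)*(-1/2685) = 5837*(-I*√6/12) - 1/392010 = -5837*I*√6/12 - 1/392010 = -1/392010 - 5837*I*√6/12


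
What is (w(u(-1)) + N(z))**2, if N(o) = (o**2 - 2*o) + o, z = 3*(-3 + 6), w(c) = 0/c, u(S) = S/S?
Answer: 5184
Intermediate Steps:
u(S) = 1
w(c) = 0
z = 9 (z = 3*3 = 9)
N(o) = o**2 - o
(w(u(-1)) + N(z))**2 = (0 + 9*(-1 + 9))**2 = (0 + 9*8)**2 = (0 + 72)**2 = 72**2 = 5184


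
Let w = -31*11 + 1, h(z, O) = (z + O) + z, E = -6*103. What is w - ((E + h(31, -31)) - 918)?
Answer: 1165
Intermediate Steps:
E = -618
h(z, O) = O + 2*z (h(z, O) = (O + z) + z = O + 2*z)
w = -340 (w = -341 + 1 = -340)
w - ((E + h(31, -31)) - 918) = -340 - ((-618 + (-31 + 2*31)) - 918) = -340 - ((-618 + (-31 + 62)) - 918) = -340 - ((-618 + 31) - 918) = -340 - (-587 - 918) = -340 - 1*(-1505) = -340 + 1505 = 1165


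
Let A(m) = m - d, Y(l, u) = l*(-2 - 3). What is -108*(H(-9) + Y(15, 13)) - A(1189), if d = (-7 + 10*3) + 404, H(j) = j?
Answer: 8310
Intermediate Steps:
Y(l, u) = -5*l (Y(l, u) = l*(-5) = -5*l)
d = 427 (d = (-7 + 30) + 404 = 23 + 404 = 427)
A(m) = -427 + m (A(m) = m - 1*427 = m - 427 = -427 + m)
-108*(H(-9) + Y(15, 13)) - A(1189) = -108*(-9 - 5*15) - (-427 + 1189) = -108*(-9 - 75) - 1*762 = -108*(-84) - 762 = 9072 - 762 = 8310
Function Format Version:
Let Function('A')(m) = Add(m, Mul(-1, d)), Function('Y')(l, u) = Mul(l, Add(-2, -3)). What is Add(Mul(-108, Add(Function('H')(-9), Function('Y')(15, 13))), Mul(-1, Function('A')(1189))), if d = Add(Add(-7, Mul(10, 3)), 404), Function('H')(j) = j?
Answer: 8310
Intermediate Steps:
Function('Y')(l, u) = Mul(-5, l) (Function('Y')(l, u) = Mul(l, -5) = Mul(-5, l))
d = 427 (d = Add(Add(-7, 30), 404) = Add(23, 404) = 427)
Function('A')(m) = Add(-427, m) (Function('A')(m) = Add(m, Mul(-1, 427)) = Add(m, -427) = Add(-427, m))
Add(Mul(-108, Add(Function('H')(-9), Function('Y')(15, 13))), Mul(-1, Function('A')(1189))) = Add(Mul(-108, Add(-9, Mul(-5, 15))), Mul(-1, Add(-427, 1189))) = Add(Mul(-108, Add(-9, -75)), Mul(-1, 762)) = Add(Mul(-108, -84), -762) = Add(9072, -762) = 8310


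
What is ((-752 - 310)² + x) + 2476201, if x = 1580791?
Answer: 5184836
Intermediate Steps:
((-752 - 310)² + x) + 2476201 = ((-752 - 310)² + 1580791) + 2476201 = ((-1062)² + 1580791) + 2476201 = (1127844 + 1580791) + 2476201 = 2708635 + 2476201 = 5184836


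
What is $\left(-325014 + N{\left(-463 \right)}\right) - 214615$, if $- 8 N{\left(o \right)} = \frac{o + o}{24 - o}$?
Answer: $- \frac{1051196829}{1948} \approx -5.3963 \cdot 10^{5}$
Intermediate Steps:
$N{\left(o \right)} = - \frac{o}{4 \left(24 - o\right)}$ ($N{\left(o \right)} = - \frac{\left(o + o\right) \frac{1}{24 - o}}{8} = - \frac{2 o \frac{1}{24 - o}}{8} = - \frac{o}{4 \left(24 - o\right)}$)
$\left(-325014 + N{\left(-463 \right)}\right) - 214615 = \left(-325014 + \frac{1}{4} \left(-463\right) \frac{1}{-24 - 463}\right) - 214615 = \left(-325014 + \frac{1}{4} \left(-463\right) \frac{1}{-487}\right) - 214615 = \left(-325014 + \frac{1}{4} \left(-463\right) \left(- \frac{1}{487}\right)\right) - 214615 = \left(-325014 + \frac{463}{1948}\right) - 214615 = - \frac{633126809}{1948} - 214615 = - \frac{1051196829}{1948}$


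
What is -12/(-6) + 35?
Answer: 37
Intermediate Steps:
-12/(-6) + 35 = -12*(-1)/6 + 35 = -2*(-1) + 35 = 2 + 35 = 37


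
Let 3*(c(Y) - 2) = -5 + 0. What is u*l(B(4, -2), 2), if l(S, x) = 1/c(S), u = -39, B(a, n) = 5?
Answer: -117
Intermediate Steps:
c(Y) = 1/3 (c(Y) = 2 + (-5 + 0)/3 = 2 + (1/3)*(-5) = 2 - 5/3 = 1/3)
l(S, x) = 3 (l(S, x) = 1/(1/3) = 3)
u*l(B(4, -2), 2) = -39*3 = -117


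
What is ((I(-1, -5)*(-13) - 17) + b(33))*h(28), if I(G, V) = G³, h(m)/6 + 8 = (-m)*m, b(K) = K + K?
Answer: -294624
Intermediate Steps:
b(K) = 2*K
h(m) = -48 - 6*m² (h(m) = -48 + 6*((-m)*m) = -48 + 6*(-m²) = -48 - 6*m²)
((I(-1, -5)*(-13) - 17) + b(33))*h(28) = (((-1)³*(-13) - 17) + 2*33)*(-48 - 6*28²) = ((-1*(-13) - 17) + 66)*(-48 - 6*784) = ((13 - 17) + 66)*(-48 - 4704) = (-4 + 66)*(-4752) = 62*(-4752) = -294624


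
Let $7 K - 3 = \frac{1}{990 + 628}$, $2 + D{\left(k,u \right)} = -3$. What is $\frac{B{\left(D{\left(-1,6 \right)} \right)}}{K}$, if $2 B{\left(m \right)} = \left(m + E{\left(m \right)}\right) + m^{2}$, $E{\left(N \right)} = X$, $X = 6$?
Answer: $\frac{147238}{4855} \approx 30.327$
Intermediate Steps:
$E{\left(N \right)} = 6$
$D{\left(k,u \right)} = -5$ ($D{\left(k,u \right)} = -2 - 3 = -5$)
$K = \frac{4855}{11326}$ ($K = \frac{3}{7} + \frac{1}{7 \left(990 + 628\right)} = \frac{3}{7} + \frac{1}{7 \cdot 1618} = \frac{3}{7} + \frac{1}{7} \cdot \frac{1}{1618} = \frac{3}{7} + \frac{1}{11326} = \frac{4855}{11326} \approx 0.42866$)
$B{\left(m \right)} = 3 + \frac{m}{2} + \frac{m^{2}}{2}$ ($B{\left(m \right)} = \frac{\left(m + 6\right) + m^{2}}{2} = \frac{\left(6 + m\right) + m^{2}}{2} = \frac{6 + m + m^{2}}{2} = 3 + \frac{m}{2} + \frac{m^{2}}{2}$)
$\frac{B{\left(D{\left(-1,6 \right)} \right)}}{K} = \frac{3 + \frac{1}{2} \left(-5\right) + \frac{\left(-5\right)^{2}}{2}}{\frac{4855}{11326}} = \left(3 - \frac{5}{2} + \frac{1}{2} \cdot 25\right) \frac{11326}{4855} = \left(3 - \frac{5}{2} + \frac{25}{2}\right) \frac{11326}{4855} = 13 \cdot \frac{11326}{4855} = \frac{147238}{4855}$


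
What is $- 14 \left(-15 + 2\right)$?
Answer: $182$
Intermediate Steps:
$- 14 \left(-15 + 2\right) = \left(-14\right) \left(-13\right) = 182$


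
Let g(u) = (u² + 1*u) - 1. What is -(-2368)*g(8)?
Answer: 168128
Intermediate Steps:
g(u) = -1 + u + u² (g(u) = (u² + u) - 1 = (u + u²) - 1 = -1 + u + u²)
-(-2368)*g(8) = -(-2368)*(-1 + 8 + 8²) = -(-2368)*(-1 + 8 + 64) = -(-2368)*71 = -148*(-1136) = 168128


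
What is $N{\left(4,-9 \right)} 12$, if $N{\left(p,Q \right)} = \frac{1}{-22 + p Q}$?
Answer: $- \frac{6}{29} \approx -0.2069$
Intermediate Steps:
$N{\left(p,Q \right)} = \frac{1}{-22 + Q p}$
$N{\left(4,-9 \right)} 12 = \frac{1}{-22 - 36} \cdot 12 = \frac{1}{-58} \cdot 12 = \left(- \frac{1}{58}\right) 12 = - \frac{6}{29}$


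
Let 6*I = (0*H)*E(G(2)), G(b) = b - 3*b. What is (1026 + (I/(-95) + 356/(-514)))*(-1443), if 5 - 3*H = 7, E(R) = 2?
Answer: -380236272/257 ≈ -1.4795e+6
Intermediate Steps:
G(b) = -2*b
H = -⅔ (H = 5/3 - ⅓*7 = 5/3 - 7/3 = -⅔ ≈ -0.66667)
I = 0 (I = ((0*(-⅔))*2)/6 = (0*2)/6 = (⅙)*0 = 0)
(1026 + (I/(-95) + 356/(-514)))*(-1443) = (1026 + (0/(-95) + 356/(-514)))*(-1443) = (1026 + (0*(-1/95) + 356*(-1/514)))*(-1443) = (1026 + (0 - 178/257))*(-1443) = (1026 - 178/257)*(-1443) = (263504/257)*(-1443) = -380236272/257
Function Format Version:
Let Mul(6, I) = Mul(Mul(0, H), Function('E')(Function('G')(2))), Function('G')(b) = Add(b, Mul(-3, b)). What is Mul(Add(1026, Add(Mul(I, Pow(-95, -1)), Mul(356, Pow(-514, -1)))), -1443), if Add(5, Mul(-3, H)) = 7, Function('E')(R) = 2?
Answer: Rational(-380236272, 257) ≈ -1.4795e+6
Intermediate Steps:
Function('G')(b) = Mul(-2, b)
H = Rational(-2, 3) (H = Add(Rational(5, 3), Mul(Rational(-1, 3), 7)) = Add(Rational(5, 3), Rational(-7, 3)) = Rational(-2, 3) ≈ -0.66667)
I = 0 (I = Mul(Rational(1, 6), Mul(Mul(0, Rational(-2, 3)), 2)) = Mul(Rational(1, 6), Mul(0, 2)) = Mul(Rational(1, 6), 0) = 0)
Mul(Add(1026, Add(Mul(I, Pow(-95, -1)), Mul(356, Pow(-514, -1)))), -1443) = Mul(Add(1026, Add(Mul(0, Pow(-95, -1)), Mul(356, Pow(-514, -1)))), -1443) = Mul(Add(1026, Add(Mul(0, Rational(-1, 95)), Mul(356, Rational(-1, 514)))), -1443) = Mul(Add(1026, Add(0, Rational(-178, 257))), -1443) = Mul(Add(1026, Rational(-178, 257)), -1443) = Mul(Rational(263504, 257), -1443) = Rational(-380236272, 257)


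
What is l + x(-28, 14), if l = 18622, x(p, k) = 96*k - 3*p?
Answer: 20050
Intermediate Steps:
x(p, k) = -3*p + 96*k
l + x(-28, 14) = 18622 + (-3*(-28) + 96*14) = 18622 + (84 + 1344) = 18622 + 1428 = 20050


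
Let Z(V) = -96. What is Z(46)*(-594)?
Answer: 57024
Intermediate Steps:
Z(46)*(-594) = -96*(-594) = 57024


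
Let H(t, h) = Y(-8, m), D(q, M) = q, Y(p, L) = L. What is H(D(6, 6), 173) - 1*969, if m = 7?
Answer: -962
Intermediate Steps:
H(t, h) = 7
H(D(6, 6), 173) - 1*969 = 7 - 1*969 = 7 - 969 = -962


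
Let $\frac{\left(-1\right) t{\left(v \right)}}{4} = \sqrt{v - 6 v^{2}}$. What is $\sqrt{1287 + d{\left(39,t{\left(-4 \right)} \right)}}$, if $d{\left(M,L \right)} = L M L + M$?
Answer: $9 i \sqrt{754} \approx 247.13 i$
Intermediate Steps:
$t{\left(v \right)} = - 4 \sqrt{v - 6 v^{2}}$
$d{\left(M,L \right)} = M + M L^{2}$ ($d{\left(M,L \right)} = M L^{2} + M = M + M L^{2}$)
$\sqrt{1287 + d{\left(39,t{\left(-4 \right)} \right)}} = \sqrt{1287 + 39 \left(1 + \left(- 4 \sqrt{\left(-1\right) \left(-4\right) \left(-1 + 6 \left(-4\right)\right)}\right)^{2}\right)} = \sqrt{1287 + 39 \left(1 + \left(- 4 \sqrt{\left(-1\right) \left(-4\right) \left(-1 - 24\right)}\right)^{2}\right)} = \sqrt{1287 + 39 \left(1 + \left(- 4 \sqrt{\left(-1\right) \left(-4\right) \left(-25\right)}\right)^{2}\right)} = \sqrt{1287 + 39 \left(1 + \left(- 4 \sqrt{-100}\right)^{2}\right)} = \sqrt{1287 + 39 \left(1 + \left(- 4 \cdot 10 i\right)^{2}\right)} = \sqrt{1287 + 39 \left(1 + \left(- 40 i\right)^{2}\right)} = \sqrt{1287 + 39 \left(1 - 1600\right)} = \sqrt{1287 + 39 \left(-1599\right)} = \sqrt{1287 - 62361} = \sqrt{-61074} = 9 i \sqrt{754}$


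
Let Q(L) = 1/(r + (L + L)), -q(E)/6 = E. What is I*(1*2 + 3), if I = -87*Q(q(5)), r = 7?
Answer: 435/53 ≈ 8.2076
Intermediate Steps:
q(E) = -6*E
Q(L) = 1/(7 + 2*L) (Q(L) = 1/(7 + (L + L)) = 1/(7 + 2*L))
I = 87/53 (I = -87/(7 + 2*(-6*5)) = -87/(7 + 2*(-30)) = -87/(7 - 60) = -87/(-53) = -87*(-1/53) = 87/53 ≈ 1.6415)
I*(1*2 + 3) = 87*(1*2 + 3)/53 = 87*(2 + 3)/53 = (87/53)*5 = 435/53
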